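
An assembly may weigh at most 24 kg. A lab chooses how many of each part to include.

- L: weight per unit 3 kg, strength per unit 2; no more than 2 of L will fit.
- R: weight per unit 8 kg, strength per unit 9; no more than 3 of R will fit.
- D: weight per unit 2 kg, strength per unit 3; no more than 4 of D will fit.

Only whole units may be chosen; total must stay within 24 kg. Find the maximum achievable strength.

This is a bounded integer knapsack.
D has the best ratio (3/2); taking only D gives at most 4×3 = 12 (stopped by the supply cap of 4).
Mixing does better — 2×R and 4×D: weight 24 ≤ 24, strength 2·9 + 4·3 = 30.

30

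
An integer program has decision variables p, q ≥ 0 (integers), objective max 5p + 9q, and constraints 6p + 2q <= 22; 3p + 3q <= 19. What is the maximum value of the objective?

(p,q)=(0,6): 6·0+2·6=12≤22, 3·0+3·6=18≤19, objective 54.
(p,q)=(1,5): 6·1+2·5=16≤22, 3·1+3·5=18≤19, objective 50.
(p,q)=(0,5): 6·0+2·5=10≤22, 3·0+3·5=15≤19, objective 45.
The best lattice point is (0,6), giving 54.

54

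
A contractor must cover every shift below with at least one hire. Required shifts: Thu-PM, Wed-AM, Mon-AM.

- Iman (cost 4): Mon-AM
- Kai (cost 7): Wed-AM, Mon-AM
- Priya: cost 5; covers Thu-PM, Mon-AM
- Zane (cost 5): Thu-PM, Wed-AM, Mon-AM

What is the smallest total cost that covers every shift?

5

Zane alone covers Thu-PM, Wed-AM, Mon-AM — every shift.
Total cost: 5.
No cover costs less than 5.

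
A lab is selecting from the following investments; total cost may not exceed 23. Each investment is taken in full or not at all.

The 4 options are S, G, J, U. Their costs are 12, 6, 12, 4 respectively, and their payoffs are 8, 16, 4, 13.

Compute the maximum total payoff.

This is an integer program with binary decision variables.
S + G + U: cost 12 + 6 + 4 = 22 ≤ 23, payoff 8 + 16 + 13 = 37.
G + J + U: cost 6 + 12 + 4 = 22 ≤ 23, payoff 16 + 4 + 13 = 33.
Best is S, G, and U with total payoff 37.

37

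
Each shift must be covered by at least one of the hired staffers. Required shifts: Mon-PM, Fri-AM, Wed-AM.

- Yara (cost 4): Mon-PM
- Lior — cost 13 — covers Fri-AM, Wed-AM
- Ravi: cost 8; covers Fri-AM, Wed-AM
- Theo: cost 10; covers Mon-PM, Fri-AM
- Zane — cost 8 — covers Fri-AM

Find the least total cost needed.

Choose Yara and Ravi: together they cover Mon-PM, Fri-AM, Wed-AM — every shift.
Total cost: 4 + 8 = 12.

12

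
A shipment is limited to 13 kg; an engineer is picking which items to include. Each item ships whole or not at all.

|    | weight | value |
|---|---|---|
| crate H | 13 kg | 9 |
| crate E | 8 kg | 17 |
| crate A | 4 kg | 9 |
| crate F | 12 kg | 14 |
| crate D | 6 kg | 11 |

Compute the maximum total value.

26

Allowing fractional choices, the relaxed optimum would be about 27.8, but items are indivisible.
crate A + crate D: weight 4 + 6 = 10 ≤ 13, value 9 + 11 = 20.
crate E + crate A: weight 8 + 4 = 12 ≤ 13, value 17 + 9 = 26.
Best is crate E and crate A with total value 26.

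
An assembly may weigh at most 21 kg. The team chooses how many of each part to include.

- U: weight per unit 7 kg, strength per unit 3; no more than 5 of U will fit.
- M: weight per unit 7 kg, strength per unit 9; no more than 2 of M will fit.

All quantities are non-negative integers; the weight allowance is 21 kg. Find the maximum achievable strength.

21

This is a bounded integer knapsack.
Take 1×U and 2×M: weight 21 ≤ 21, strength 1·3 + 2·9 = 21.
M has the best ratio (9/7) and is taken to its limit of 2; remaining capacity is filled optimally with the others.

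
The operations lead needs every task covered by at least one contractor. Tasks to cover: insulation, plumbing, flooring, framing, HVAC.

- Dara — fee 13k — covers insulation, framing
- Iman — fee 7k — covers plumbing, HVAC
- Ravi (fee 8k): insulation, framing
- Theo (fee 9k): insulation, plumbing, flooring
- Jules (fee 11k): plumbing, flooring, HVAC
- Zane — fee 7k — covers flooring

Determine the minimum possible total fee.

19

Choose Ravi and Jules: together they cover insulation, plumbing, flooring, framing, HVAC — every task.
Total fee: 8 + 11 = 19.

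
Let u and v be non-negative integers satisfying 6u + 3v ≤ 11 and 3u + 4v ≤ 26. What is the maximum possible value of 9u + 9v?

The continuous relaxation peaks at (0, 3.67) with value 33.00; rounding to a feasible lattice point costs some objective.
(u,v)=(0,3): 6·0+3·3=9≤11, 3·0+4·3=12≤26, objective 27.
(u,v)=(0,2): 6·0+3·2=6≤11, 3·0+4·2=8≤26, objective 18.
The best lattice point is (0,3), giving 27.

27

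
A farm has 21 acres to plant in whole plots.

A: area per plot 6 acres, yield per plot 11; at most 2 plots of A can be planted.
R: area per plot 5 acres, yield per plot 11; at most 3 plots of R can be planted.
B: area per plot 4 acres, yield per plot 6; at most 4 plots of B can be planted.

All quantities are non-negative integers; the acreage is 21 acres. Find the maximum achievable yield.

44

This is a bounded integer knapsack.
Take 1×A and 3×R: area 21 ≤ 21, yield 1·11 + 3·11 = 44.
R has the best ratio (11/5) and is taken to its limit of 3; remaining capacity is filled optimally with the others.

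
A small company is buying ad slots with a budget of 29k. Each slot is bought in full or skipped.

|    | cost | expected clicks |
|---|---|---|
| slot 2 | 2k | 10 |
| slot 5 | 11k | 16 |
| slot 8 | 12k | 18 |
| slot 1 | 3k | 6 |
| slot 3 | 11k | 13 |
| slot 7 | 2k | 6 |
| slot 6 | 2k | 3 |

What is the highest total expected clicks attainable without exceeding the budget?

slot 2 + slot 5 + slot 8 + slot 7 + slot 6: cost 2 + 11 + 12 + 2 + 2 = 29 ≤ 29, expected clicks 10 + 16 + 18 + 6 + 3 = 53.
slot 2 + slot 5 + slot 1 + slot 3 + slot 7: cost 2 + 11 + 3 + 11 + 2 = 29 ≤ 29, expected clicks 10 + 16 + 6 + 13 + 6 = 51.
Best is slot 2, slot 5, slot 8, slot 7, and slot 6 with total expected clicks 53.

53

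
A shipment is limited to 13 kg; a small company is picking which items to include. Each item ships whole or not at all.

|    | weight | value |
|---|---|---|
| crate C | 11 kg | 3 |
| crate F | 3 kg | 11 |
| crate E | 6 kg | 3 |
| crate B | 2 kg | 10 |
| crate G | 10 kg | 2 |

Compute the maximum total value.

24

Treat it as a binary knapsack problem.
crate F + crate B: weight 3 + 2 = 5 ≤ 13, value 11 + 10 = 21.
crate F + crate E: weight 3 + 6 = 9 ≤ 13, value 11 + 3 = 14.
crate F + crate E + crate B: weight 3 + 6 + 2 = 11 ≤ 13, value 11 + 3 + 10 = 24.
Best is crate F, crate E, and crate B with total value 24.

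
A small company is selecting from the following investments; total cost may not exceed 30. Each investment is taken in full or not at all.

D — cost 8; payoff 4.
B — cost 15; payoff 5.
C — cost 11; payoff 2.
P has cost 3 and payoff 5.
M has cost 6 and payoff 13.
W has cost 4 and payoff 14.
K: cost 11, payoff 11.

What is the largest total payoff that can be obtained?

Allowing fractional choices, the relaxed optimum would be about 46.0, but investments are indivisible.
P + M + W + K: cost 3 + 6 + 4 + 11 = 24 ≤ 30, payoff 5 + 13 + 14 + 11 = 43.
D + M + W + K: cost 8 + 6 + 4 + 11 = 29 ≤ 30, payoff 4 + 13 + 14 + 11 = 42.
Best is P, M, W, and K with total payoff 43.

43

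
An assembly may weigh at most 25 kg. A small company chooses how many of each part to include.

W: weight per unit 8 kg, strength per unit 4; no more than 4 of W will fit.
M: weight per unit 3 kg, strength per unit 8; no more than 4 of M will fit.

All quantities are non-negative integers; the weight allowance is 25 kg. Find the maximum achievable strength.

1×W and 4×M: weight 20 ≤ 25, strength 1·4 + 4·8 = 36.
4×M: weight 12 ≤ 25, strength 4·8 = 32.
Best is 36.

36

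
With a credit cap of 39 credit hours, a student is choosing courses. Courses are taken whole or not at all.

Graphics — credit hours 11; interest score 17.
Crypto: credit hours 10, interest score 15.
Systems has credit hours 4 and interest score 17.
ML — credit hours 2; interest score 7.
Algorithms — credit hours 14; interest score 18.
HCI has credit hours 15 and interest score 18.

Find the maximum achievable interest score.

This is a 0-1 knapsack instance.
Allowing fractional choices, the relaxed optimum would be about 71.4, but courses are indivisible.
Graphics + Crypto + Systems + Algorithms: credit hours 11 + 10 + 4 + 14 = 39 ≤ 39, interest score 17 + 15 + 17 + 18 = 67.
Systems + ML + Algorithms + HCI: credit hours 4 + 2 + 14 + 15 = 35 ≤ 39, interest score 17 + 7 + 18 + 18 = 60.
Best is Graphics, Crypto, Systems, and Algorithms with total interest score 67.

67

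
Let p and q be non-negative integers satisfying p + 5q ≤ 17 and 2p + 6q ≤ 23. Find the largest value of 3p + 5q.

(p,q)=(11,0) is feasible, giving 33.
(p,q)=(10,0) is feasible, giving 30.
No feasible integer point exceeds 33.

33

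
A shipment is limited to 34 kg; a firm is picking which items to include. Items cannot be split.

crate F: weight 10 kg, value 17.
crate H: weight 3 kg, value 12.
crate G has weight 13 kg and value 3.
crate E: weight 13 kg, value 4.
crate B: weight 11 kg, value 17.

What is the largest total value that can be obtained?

46

crate F + crate G + crate B: weight 10 + 13 + 11 = 34 ≤ 34, value 17 + 3 + 17 = 37.
crate F + crate E + crate B: weight 10 + 13 + 11 = 34 ≤ 34, value 17 + 4 + 17 = 38.
crate F + crate H + crate B: weight 10 + 3 + 11 = 24 ≤ 34, value 17 + 12 + 17 = 46.
Best is crate F, crate H, and crate B with total value 46.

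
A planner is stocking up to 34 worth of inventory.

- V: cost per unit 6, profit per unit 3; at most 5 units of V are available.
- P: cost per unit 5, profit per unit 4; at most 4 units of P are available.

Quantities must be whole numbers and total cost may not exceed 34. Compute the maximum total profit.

22

P has the best ratio (4/5); taking only P gives at most 4×4 = 16 (stopped by the supply cap of 4).
Mixing does better — 2×V and 4×P: cost 32 ≤ 34, profit 2·3 + 4·4 = 22.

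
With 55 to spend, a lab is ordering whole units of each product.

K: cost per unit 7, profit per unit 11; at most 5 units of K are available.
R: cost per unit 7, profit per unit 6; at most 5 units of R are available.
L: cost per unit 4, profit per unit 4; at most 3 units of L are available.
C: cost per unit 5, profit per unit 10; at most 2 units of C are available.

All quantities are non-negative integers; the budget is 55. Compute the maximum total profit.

83

Take 5×K, 2×L, and 2×C: cost 53 ≤ 55, profit 5·11 + 2·4 + 2·10 = 83.
C has the best ratio (10/5) and is taken to its limit of 2; remaining capacity is filled optimally with the others.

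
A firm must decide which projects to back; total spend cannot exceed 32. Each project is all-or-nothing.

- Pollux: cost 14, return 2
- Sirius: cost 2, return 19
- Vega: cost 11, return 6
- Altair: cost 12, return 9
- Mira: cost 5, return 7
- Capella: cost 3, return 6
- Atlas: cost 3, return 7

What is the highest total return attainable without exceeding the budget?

This is a 0-1 knapsack instance.
Allowing fractional choices, the relaxed optimum would be about 51.8, but projects are indivisible.
Sirius + Altair + Mira + Capella + Atlas: cost 2 + 12 + 5 + 3 + 3 = 25 ≤ 32, return 19 + 9 + 7 + 6 + 7 = 48.
Sirius + Vega + Altair + Capella + Atlas: cost 2 + 11 + 12 + 3 + 3 = 31 ≤ 32, return 19 + 6 + 9 + 6 + 7 = 47.
Sirius + Vega + Mira + Capella + Atlas: cost 2 + 11 + 5 + 3 + 3 = 24 ≤ 32, return 19 + 6 + 7 + 6 + 7 = 45.
Best is Sirius, Altair, Mira, Capella, and Atlas with total return 48.

48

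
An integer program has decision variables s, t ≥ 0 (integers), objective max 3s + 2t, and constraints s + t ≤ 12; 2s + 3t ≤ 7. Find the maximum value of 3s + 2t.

(s,t)=(3,0): 1·3+1·0=3≤12, 2·3+3·0=6≤7, objective 9.
(s,t)=(2,1): 1·2+1·1=3≤12, 2·2+3·1=7≤7, objective 8.
(s,t)=(2,0): 1·2+1·0=2≤12, 2·2+3·0=4≤7, objective 6.
The best lattice point is (3,0), giving 9.

9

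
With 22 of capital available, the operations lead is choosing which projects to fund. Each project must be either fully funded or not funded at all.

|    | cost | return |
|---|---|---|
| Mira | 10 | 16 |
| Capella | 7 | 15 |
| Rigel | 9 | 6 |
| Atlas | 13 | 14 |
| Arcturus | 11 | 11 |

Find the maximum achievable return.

Take Mira and Capella: cost 10 + 7 = 17 ≤ 22, return 16 + 15 = 31.
No other feasible combination does better.

31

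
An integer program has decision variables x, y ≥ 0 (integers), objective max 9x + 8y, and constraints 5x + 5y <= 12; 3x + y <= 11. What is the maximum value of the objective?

Relaxing integrality, the LP optimum is 21.60 at (x,y) = (2.4, 0), which is not an integer point.
(x,y)=(2,0): 5·2+5·0=10≤12, 3·2+1·0=6≤11, objective 18.
(x,y)=(1,1): 5·1+5·1=10≤12, 3·1+1·1=4≤11, objective 17.
(x,y)=(1,0): 5·1+5·0=5≤12, 3·1+1·0=3≤11, objective 9.
No feasible integer point exceeds 18.

18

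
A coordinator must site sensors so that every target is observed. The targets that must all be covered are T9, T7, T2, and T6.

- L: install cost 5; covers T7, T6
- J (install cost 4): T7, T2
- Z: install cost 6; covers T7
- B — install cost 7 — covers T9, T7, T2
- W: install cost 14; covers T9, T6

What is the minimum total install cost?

12

The greedy cost-per-new-target heuristic would pick J, L, and B for 16, but a cheaper cover exists.
Choose L and B: together they cover T9, T7, T2, T6 — every target.
Total install cost: 5 + 7 = 12.
No cover costs less than 12.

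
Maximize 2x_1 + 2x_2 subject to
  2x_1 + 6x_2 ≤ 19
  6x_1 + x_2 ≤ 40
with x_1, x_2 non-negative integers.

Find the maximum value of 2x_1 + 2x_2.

14

Relaxing integrality, the LP optimum is 15.00 at (x_1,x_2) = (6.5, 1), which is not an integer point.
(x_1,x_2)=(6,1): 2·6+6·1=18≤19, 6·6+1·1=37≤40, objective 14.
(x_1,x_2)=(5,1): 2·5+6·1=16≤19, 6·5+1·1=31≤40, objective 12.
(x_1,x_2)=(6,0): 2·6+6·0=12≤19, 6·6+1·0=36≤40, objective 12.
Maximum is 14 at (x_1,x_2)=(6,1).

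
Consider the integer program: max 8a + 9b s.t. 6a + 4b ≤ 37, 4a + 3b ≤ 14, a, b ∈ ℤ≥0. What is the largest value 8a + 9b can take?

36

(a,b)=(0,4): 6·0+4·4=16≤37, 4·0+3·4=12≤14, objective 36.
(a,b)=(1,3): 6·1+4·3=18≤37, 4·1+3·3=13≤14, objective 35.
(a,b)=(0,3): 6·0+4·3=12≤37, 4·0+3·3=9≤14, objective 27.
The best lattice point is (0,4), giving 36.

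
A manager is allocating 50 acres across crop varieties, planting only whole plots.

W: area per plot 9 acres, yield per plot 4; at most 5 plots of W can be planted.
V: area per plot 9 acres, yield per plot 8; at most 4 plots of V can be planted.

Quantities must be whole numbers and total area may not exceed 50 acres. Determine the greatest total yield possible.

36

V has the best ratio (8/9); taking only V gives at most 4×8 = 32 (stopped by the supply cap of 4).
Mixing does better — 1×W and 4×V: area 45 ≤ 50, yield 1·4 + 4·8 = 36.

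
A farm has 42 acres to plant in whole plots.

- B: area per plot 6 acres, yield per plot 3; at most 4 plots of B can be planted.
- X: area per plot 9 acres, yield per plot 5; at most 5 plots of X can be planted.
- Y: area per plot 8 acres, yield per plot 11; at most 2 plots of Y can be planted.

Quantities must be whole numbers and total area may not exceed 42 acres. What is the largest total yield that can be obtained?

35

1×B, 2×X, and 2×Y: area 40 ≤ 42, yield 1·3 + 2·5 + 2·11 = 35.
4×B and 2×Y: area 40 ≤ 42, yield 4·3 + 2·11 = 34.
Best is 35.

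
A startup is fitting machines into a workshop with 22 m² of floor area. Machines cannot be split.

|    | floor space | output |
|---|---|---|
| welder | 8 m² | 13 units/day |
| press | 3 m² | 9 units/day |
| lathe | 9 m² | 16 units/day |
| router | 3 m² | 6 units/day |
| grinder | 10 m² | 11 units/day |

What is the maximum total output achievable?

38

welder + press + lathe: floor space 8 + 3 + 9 = 20 ≤ 22, output 13 + 9 + 16 = 38.
press + lathe + grinder: floor space 3 + 9 + 10 = 22 ≤ 22, output 9 + 16 + 11 = 36.
Best is welder, press, and lathe with total output 38.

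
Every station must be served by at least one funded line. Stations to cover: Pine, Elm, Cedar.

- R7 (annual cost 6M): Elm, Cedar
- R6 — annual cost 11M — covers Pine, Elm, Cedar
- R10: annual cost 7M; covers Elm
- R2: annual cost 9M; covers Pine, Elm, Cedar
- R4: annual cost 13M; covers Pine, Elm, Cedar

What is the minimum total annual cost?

This is a weighted set-cover instance.
The greedy cost-per-new-station heuristic would pick R7 and R2 for 15, but a cheaper cover exists.
R2 alone covers Pine, Elm, Cedar — every station.
Total annual cost: 9.
No cover costs less than 9.

9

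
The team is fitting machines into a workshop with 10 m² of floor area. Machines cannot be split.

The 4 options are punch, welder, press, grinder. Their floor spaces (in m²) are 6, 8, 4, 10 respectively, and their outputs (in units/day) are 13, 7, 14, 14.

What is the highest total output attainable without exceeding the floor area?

Take punch and press: floor space 6 + 4 = 10 ≤ 10, output 13 + 14 = 27.
No other feasible combination does better.

27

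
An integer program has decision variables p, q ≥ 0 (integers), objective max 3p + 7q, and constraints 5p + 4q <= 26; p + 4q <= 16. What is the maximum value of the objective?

Relaxing integrality, the LP optimum is 31.12 at (p,q) = (2.5, 3.38), which is not an integer point.
(p,q)=(0,4) is feasible, giving 28.
(p,q)=(2,3) is feasible, giving 27.
(p,q)=(1,3) is feasible, giving 24.
Maximum is 28 at (p,q)=(0,4).

28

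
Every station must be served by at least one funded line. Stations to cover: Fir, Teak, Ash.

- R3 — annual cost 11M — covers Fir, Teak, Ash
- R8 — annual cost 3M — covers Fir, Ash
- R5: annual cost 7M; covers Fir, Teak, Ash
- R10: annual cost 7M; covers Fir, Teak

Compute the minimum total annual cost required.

7

This is a weighted set-cover instance.
The greedy cost-per-new-station heuristic would pick R8 and R5 for 10, but a cheaper cover exists.
R5 alone covers Fir, Teak, Ash — every station.
Total annual cost: 7.
No cover costs less than 7.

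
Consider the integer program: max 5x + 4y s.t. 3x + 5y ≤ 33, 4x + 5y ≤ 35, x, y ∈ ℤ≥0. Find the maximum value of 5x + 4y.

40

Relaxing integrality, the LP optimum is 43.75 at (x,y) = (8.75, 0), which is not an integer point.
(x,y)=(8,0): 3·8+5·0=24≤33, 4·8+5·0=32≤35, objective 40.
(x,y)=(7,1): 3·7+5·1=26≤33, 4·7+5·1=33≤35, objective 39.
(x,y)=(7,0): 3·7+5·0=21≤33, 4·7+5·0=28≤35, objective 35.
The best lattice point is (8,0), giving 40.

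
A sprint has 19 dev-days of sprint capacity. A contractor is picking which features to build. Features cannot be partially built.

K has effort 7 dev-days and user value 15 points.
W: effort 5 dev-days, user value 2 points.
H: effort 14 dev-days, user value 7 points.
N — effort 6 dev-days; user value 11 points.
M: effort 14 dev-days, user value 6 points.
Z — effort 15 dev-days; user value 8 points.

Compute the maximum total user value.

28

Allowing fractional choices, the relaxed optimum would be about 29.2, but features are indivisible.
K + N: effort 7 + 6 = 13 ≤ 19, user value 15 + 11 = 26.
K + W: effort 7 + 5 = 12 ≤ 19, user value 15 + 2 = 17.
K + W + N: effort 7 + 5 + 6 = 18 ≤ 19, user value 15 + 2 + 11 = 28.
Best is K, W, and N with total user value 28.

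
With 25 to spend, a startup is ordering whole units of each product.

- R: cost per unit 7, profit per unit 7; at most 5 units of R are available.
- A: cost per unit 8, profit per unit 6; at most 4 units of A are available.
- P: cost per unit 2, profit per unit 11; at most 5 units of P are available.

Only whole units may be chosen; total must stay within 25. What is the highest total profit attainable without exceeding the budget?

P has the best ratio (11/2); taking only P gives at most 5×11 = 55 (stopped by the supply cap of 5).
Mixing does better — 2×R and 5×P: cost 24 ≤ 25, profit 2·7 + 5·11 = 69.

69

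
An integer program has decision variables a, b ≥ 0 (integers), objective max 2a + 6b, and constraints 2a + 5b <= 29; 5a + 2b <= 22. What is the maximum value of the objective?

34

Relaxing integrality, the LP optimum is 34.80 at (a,b) = (0, 5.8), which is not an integer point.
(a,b)=(2,5): 2·2+5·5=29≤29, 5·2+2·5=20≤22, objective 34.
(a,b)=(1,5): 2·1+5·5=27≤29, 5·1+2·5=15≤22, objective 32.
(a,b)=(0,5): 2·0+5·5=25≤29, 5·0+2·5=10≤22, objective 30.
No feasible integer point exceeds 34.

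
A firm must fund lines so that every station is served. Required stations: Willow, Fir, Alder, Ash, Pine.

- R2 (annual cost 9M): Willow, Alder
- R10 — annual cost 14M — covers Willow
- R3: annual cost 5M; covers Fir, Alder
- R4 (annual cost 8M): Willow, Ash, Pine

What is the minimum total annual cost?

13

This is a weighted set-cover instance.
Choose R3 and R4: together they cover Willow, Fir, Alder, Ash, Pine — every station.
Total annual cost: 5 + 8 = 13.
No cover costs less than 13.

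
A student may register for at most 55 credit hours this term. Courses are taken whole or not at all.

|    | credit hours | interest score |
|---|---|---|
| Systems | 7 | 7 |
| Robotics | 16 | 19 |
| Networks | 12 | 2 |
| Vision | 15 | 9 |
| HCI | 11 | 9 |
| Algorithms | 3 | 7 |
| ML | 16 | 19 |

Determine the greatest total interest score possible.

61

Robotics + HCI + Algorithms + ML: credit hours 16 + 11 + 3 + 16 = 46 ≤ 55, interest score 19 + 9 + 7 + 19 = 54.
Systems + Robotics + HCI + Algorithms + ML: credit hours 7 + 16 + 11 + 3 + 16 = 53 ≤ 55, interest score 7 + 19 + 9 + 7 + 19 = 61.
Systems + Robotics + HCI + ML: credit hours 7 + 16 + 11 + 16 = 50 ≤ 55, interest score 7 + 19 + 9 + 19 = 54.
Best is Systems, Robotics, HCI, Algorithms, and ML with total interest score 61.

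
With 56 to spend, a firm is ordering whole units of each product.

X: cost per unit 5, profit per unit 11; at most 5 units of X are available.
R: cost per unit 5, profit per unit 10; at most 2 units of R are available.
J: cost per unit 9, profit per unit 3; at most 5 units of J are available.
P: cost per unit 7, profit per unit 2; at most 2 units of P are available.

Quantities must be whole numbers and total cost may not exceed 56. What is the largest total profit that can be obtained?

5×X, 2×R, 1×J, and 1×P: cost 51 ≤ 56, profit 5·11 + 2·10 + 1·3 + 1·2 = 80.
5×X, 2×R, and 2×J: cost 53 ≤ 56, profit 5·11 + 2·10 + 2·3 = 81.
Best is 81.

81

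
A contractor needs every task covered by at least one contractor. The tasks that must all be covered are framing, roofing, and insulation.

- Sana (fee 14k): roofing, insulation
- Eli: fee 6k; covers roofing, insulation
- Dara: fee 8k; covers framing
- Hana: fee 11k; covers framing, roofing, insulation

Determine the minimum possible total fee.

11

Hana alone covers framing, roofing, insulation — every task.
Total fee: 11.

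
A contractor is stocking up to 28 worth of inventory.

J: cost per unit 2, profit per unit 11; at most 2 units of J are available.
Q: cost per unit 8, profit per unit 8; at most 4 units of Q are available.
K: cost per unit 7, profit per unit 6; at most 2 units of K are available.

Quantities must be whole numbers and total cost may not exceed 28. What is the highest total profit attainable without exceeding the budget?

J has the best ratio (11/2); taking only J gives at most 2×11 = 22 (stopped by the supply cap of 2).
Mixing does better — 2×J and 3×Q: cost 28 ≤ 28, profit 2·11 + 3·8 = 46.

46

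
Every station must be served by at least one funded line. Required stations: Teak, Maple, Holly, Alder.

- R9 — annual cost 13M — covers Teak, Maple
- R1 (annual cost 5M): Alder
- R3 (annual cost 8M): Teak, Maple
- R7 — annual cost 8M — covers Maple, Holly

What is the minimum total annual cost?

21

Choose R1, R3, and R7: together they cover Teak, Maple, Holly, Alder — every station.
Total annual cost: 5 + 8 + 8 = 21.
No cover costs less than 21.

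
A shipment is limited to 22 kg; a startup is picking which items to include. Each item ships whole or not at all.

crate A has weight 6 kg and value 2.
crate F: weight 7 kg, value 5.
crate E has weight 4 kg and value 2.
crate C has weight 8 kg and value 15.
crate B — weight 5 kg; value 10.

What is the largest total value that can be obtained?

30

This is an integer program with binary decision variables.
Take crate F, crate C, and crate B: weight 7 + 8 + 5 = 20 ≤ 22, value 5 + 15 + 10 = 30.
No other feasible combination does better.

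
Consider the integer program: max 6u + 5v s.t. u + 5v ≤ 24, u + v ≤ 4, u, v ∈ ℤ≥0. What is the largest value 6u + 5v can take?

(u,v)=(4,0): 1·4+5·0=4≤24, 1·4+1·0=4≤4, objective 24.
(u,v)=(3,1): 1·3+5·1=8≤24, 1·3+1·1=4≤4, objective 23.
(u,v)=(3,0): 1·3+5·0=3≤24, 1·3+1·0=3≤4, objective 18.
The best lattice point is (4,0), giving 24.

24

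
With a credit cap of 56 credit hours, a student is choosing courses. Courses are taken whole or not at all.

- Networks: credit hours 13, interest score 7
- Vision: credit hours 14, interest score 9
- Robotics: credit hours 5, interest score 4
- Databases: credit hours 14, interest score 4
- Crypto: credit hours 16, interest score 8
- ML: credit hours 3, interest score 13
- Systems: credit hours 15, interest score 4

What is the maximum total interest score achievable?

41

Vision + Robotics + Crypto + ML + Systems: credit hours 14 + 5 + 16 + 3 + 15 = 53 ≤ 56, interest score 9 + 4 + 8 + 13 + 4 = 38.
Vision + Robotics + Databases + Crypto + ML: credit hours 14 + 5 + 14 + 16 + 3 = 52 ≤ 56, interest score 9 + 4 + 4 + 8 + 13 = 38.
Networks + Vision + Robotics + Crypto + ML: credit hours 13 + 14 + 5 + 16 + 3 = 51 ≤ 56, interest score 7 + 9 + 4 + 8 + 13 = 41.
Best is Networks, Vision, Robotics, Crypto, and ML with total interest score 41.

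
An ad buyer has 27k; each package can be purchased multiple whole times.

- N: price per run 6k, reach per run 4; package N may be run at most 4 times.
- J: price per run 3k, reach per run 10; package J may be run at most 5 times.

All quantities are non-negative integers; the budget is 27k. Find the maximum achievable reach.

58

2×N and 5×J: price 27 ≤ 27, reach 2·4 + 5·10 = 58.
1×N and 5×J: price 21 ≤ 27, reach 1·4 + 5·10 = 54.
Best is 58.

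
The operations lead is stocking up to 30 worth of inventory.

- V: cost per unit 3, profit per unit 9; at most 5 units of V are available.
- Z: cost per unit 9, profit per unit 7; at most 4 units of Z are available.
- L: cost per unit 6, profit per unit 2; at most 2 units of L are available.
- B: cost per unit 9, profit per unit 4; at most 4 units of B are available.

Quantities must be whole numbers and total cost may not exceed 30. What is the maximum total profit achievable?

54

Take 5×V, 1×Z, and 1×L: cost 30 ≤ 30, profit 5·9 + 1·7 + 1·2 = 54.
V has the best ratio (9/3) and is taken to its limit of 5; remaining capacity is filled optimally with the others.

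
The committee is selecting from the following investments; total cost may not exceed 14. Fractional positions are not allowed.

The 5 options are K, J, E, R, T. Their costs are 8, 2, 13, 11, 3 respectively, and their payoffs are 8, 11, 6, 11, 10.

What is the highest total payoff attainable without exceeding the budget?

29

Take K, J, and T: cost 8 + 2 + 3 = 13 ≤ 14, payoff 8 + 11 + 10 = 29.
No other feasible combination does better.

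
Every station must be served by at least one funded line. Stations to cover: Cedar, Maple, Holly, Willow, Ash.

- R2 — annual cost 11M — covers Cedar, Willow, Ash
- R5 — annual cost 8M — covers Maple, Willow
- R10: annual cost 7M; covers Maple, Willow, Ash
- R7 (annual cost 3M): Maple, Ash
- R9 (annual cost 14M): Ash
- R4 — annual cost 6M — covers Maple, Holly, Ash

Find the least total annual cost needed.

Choose R2 and R4: together they cover Cedar, Maple, Holly, Willow, Ash — every station.
Total annual cost: 11 + 6 = 17.

17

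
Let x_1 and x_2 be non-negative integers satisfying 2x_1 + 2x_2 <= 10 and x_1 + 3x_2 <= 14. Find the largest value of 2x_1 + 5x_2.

22

(x_1,x_2)=(1,4): 2·1+2·4=10≤10, 1·1+3·4=13≤14, objective 22.
(x_1,x_2)=(0,4): 2·0+2·4=8≤10, 1·0+3·4=12≤14, objective 20.
(x_1,x_2)=(2,3): 2·2+2·3=10≤10, 1·2+3·3=11≤14, objective 19.
(x_1,x_2)=(1,3): 2·1+2·3=8≤10, 1·1+3·3=10≤14, objective 17.
No feasible integer point exceeds 22.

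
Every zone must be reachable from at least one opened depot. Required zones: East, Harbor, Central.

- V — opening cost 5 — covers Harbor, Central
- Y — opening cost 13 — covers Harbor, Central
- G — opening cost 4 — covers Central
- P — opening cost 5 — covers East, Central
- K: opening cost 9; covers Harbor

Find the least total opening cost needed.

10

Choose V and P: together they cover East, Harbor, Central — every zone.
Total opening cost: 5 + 5 = 10.
No cover costs less than 10.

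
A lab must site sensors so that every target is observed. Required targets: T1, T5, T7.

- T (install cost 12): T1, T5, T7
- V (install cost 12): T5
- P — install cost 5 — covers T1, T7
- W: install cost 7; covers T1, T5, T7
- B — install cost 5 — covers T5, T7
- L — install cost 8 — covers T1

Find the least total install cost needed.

This is an integer covering problem.
W alone covers T1, T5, T7 — every target.
Total install cost: 7.

7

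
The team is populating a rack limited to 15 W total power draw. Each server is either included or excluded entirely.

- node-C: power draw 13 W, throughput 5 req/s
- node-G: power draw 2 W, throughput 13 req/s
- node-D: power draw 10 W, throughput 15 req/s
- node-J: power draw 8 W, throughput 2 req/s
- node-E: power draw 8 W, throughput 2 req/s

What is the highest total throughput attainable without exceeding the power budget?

node-D: power draw 10 ≤ 15, throughput 15.
node-G + node-D: power draw 2 + 10 = 12 ≤ 15, throughput 13 + 15 = 28.
node-C + node-G: power draw 13 + 2 = 15 ≤ 15, throughput 5 + 13 = 18.
Best is node-G and node-D with total throughput 28.

28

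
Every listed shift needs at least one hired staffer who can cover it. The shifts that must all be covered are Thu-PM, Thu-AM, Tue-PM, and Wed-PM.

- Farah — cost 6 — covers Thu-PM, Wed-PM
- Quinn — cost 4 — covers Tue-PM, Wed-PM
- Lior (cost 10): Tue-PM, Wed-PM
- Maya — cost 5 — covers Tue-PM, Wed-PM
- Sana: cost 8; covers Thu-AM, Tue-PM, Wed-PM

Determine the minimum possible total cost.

14

The greedy cost-per-new-shift heuristic would pick Quinn, Farah, and Sana for 18, but a cheaper cover exists.
Choose Farah and Sana: together they cover Thu-PM, Thu-AM, Tue-PM, Wed-PM — every shift.
Total cost: 6 + 8 = 14.
No cover costs less than 14.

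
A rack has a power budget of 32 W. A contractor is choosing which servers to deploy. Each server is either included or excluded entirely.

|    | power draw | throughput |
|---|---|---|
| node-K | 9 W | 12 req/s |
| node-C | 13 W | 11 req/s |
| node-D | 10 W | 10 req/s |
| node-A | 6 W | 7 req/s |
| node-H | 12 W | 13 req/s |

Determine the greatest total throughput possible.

This is an integer program with binary decision variables.
Take node-K, node-D, and node-H: power draw 9 + 10 + 12 = 31 ≤ 32, throughput 12 + 10 + 13 = 35.
No other feasible combination does better.

35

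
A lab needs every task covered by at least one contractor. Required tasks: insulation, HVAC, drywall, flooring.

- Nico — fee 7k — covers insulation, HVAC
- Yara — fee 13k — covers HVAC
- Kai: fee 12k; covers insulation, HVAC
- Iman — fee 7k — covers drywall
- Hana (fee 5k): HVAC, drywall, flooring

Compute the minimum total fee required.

Choose Nico and Hana: together they cover insulation, HVAC, drywall, flooring — every task.
Total fee: 7 + 5 = 12.
No cover costs less than 12.

12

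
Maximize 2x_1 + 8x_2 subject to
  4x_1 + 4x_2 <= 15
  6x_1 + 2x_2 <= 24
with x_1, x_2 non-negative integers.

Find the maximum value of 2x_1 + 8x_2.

24

Relaxing integrality, the LP optimum is 30.00 at (x_1,x_2) = (0, 3.75), which is not an integer point.
(x_1,x_2)=(0,3): 4·0+4·3=12≤15, 6·0+2·3=6≤24, objective 24.
(x_1,x_2)=(1,2): 4·1+4·2=12≤15, 6·1+2·2=10≤24, objective 18.
No feasible integer point exceeds 24.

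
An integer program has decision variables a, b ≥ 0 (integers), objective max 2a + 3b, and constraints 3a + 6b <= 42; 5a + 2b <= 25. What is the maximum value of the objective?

(a,b)=(2,6): 3·2+6·6=42≤42, 5·2+2·6=22≤25, objective 22.
(a,b)=(3,5): 3·3+6·5=39≤42, 5·3+2·5=25≤25, objective 21.
(a,b)=(1,6): 3·1+6·6=39≤42, 5·1+2·6=17≤25, objective 20.
(a,b)=(2,5): 3·2+6·5=36≤42, 5·2+2·5=20≤25, objective 19.
The best lattice point is (2,6), giving 22.

22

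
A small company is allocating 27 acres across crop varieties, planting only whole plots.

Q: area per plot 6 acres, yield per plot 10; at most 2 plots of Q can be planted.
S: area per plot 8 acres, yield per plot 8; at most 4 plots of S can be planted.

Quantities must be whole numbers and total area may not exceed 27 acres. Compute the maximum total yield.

28

Q has the best ratio (10/6); taking only Q gives at most 2×10 = 20 (stopped by the supply cap of 2).
Mixing does better — 2×Q and 1×S: area 20 ≤ 27, yield 2·10 + 1·8 = 28.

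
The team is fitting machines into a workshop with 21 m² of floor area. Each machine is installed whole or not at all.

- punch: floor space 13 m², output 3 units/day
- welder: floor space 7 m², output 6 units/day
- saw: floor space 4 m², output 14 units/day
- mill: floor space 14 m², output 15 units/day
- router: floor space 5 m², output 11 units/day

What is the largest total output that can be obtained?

saw + mill: floor space 4 + 14 = 18 ≤ 21, output 14 + 15 = 29.
welder + saw + router: floor space 7 + 4 + 5 = 16 ≤ 21, output 6 + 14 + 11 = 31.
Best is welder, saw, and router with total output 31.

31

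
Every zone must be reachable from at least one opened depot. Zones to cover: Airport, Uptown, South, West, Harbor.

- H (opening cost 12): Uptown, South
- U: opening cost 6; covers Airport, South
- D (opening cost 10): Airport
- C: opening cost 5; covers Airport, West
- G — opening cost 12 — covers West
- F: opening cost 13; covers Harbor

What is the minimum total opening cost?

This is a weighted set-cover instance.
Choose H, C, and F: together they cover Airport, Uptown, South, West, Harbor — every zone.
Total opening cost: 12 + 5 + 13 = 30.
No cover costs less than 30.

30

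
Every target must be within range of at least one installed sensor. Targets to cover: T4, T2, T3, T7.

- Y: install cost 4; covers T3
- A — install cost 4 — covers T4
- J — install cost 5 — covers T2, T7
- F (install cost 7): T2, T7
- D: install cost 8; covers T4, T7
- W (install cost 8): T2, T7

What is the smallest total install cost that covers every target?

13

Choose Y, A, and J: together they cover T4, T2, T3, T7 — every target.
Total install cost: 4 + 4 + 5 = 13.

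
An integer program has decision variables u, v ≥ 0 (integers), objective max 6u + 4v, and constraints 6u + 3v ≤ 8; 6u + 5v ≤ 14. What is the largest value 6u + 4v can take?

8

(u,v)=(0,2): 6·0+3·2=6≤8, 6·0+5·2=10≤14, objective 8.
(u,v)=(0,1): 6·0+3·1=3≤8, 6·0+5·1=5≤14, objective 4.
No feasible integer point exceeds 8.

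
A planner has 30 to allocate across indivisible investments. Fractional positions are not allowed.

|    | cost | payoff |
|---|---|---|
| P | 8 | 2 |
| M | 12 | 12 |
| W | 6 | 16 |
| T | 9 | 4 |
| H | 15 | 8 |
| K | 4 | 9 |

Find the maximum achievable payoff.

Allowing fractional choices, the relaxed optimum would be about 41.3, but investments are indivisible.
W + H + K: cost 6 + 15 + 4 = 25 ≤ 30, payoff 16 + 8 + 9 = 33.
M + W + K: cost 12 + 6 + 4 = 22 ≤ 30, payoff 12 + 16 + 9 = 37.
P + M + W + K: cost 8 + 12 + 6 + 4 = 30 ≤ 30, payoff 2 + 12 + 16 + 9 = 39.
Best is P, M, W, and K with total payoff 39.

39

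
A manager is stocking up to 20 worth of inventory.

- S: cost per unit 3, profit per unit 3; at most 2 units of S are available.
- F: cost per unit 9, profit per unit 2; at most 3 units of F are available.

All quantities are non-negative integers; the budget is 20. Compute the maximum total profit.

8

This is a bounded integer knapsack.
Take 2×S and 1×F: cost 15 ≤ 20, profit 2·3 + 1·2 = 8.
S has the best ratio (3/3) and is taken to its limit of 2; remaining capacity is filled optimally with the others.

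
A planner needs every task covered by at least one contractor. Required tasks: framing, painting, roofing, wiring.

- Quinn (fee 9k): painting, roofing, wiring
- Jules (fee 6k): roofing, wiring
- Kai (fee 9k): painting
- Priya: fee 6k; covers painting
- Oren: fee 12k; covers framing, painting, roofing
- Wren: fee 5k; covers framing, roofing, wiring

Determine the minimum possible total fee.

11

This is an integer covering problem.
Choose Priya and Wren: together they cover framing, painting, roofing, wiring — every task.
Total fee: 6 + 5 = 11.
No cover costs less than 11.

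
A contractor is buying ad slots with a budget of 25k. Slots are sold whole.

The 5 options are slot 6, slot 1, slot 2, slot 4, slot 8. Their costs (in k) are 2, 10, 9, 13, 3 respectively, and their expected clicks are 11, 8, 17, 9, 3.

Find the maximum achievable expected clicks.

Allowing fractional choices, the relaxed optimum would be about 39.7, but ad slots are indivisible.
slot 6 + slot 1 + slot 2 + slot 8: cost 2 + 10 + 9 + 3 = 24 ≤ 25, expected clicks 11 + 8 + 17 + 3 = 39.
slot 6 + slot 2 + slot 4: cost 2 + 9 + 13 = 24 ≤ 25, expected clicks 11 + 17 + 9 = 37.
slot 6 + slot 1 + slot 2: cost 2 + 10 + 9 = 21 ≤ 25, expected clicks 11 + 8 + 17 = 36.
Best is slot 6, slot 1, slot 2, and slot 8 with total expected clicks 39.

39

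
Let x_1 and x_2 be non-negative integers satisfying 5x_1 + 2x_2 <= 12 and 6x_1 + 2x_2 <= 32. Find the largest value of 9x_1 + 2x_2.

The continuous relaxation peaks at (2.4, 0) with value 21.60; rounding to a feasible lattice point costs some objective.
(x_1,x_2)=(2,1): 5·2+2·1=12≤12, 6·2+2·1=14≤32, objective 20.
(x_1,x_2)=(2,0): 5·2+2·0=10≤12, 6·2+2·0=12≤32, objective 18.
(x_1,x_2)=(1,2): 5·1+2·2=9≤12, 6·1+2·2=10≤32, objective 13.
(x_1,x_2)=(1,1): 5·1+2·1=7≤12, 6·1+2·1=8≤32, objective 11.
No feasible integer point exceeds 20.

20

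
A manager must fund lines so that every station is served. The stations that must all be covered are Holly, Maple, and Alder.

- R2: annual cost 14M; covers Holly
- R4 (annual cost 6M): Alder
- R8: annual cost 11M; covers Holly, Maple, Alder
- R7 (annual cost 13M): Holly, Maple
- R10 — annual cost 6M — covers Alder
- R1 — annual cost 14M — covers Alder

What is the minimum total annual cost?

R8 alone covers Holly, Maple, Alder — every station.
Total annual cost: 11.
No cover costs less than 11.

11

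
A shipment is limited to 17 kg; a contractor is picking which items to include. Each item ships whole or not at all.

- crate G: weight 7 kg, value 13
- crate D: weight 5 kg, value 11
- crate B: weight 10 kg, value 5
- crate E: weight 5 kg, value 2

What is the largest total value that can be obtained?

Allowing fractional choices, the relaxed optimum would be about 26.5, but items are indivisible.
crate G + crate D: weight 7 + 5 = 12 ≤ 17, value 13 + 11 = 24.
crate G + crate D + crate E: weight 7 + 5 + 5 = 17 ≤ 17, value 13 + 11 + 2 = 26.
Best is crate G, crate D, and crate E with total value 26.

26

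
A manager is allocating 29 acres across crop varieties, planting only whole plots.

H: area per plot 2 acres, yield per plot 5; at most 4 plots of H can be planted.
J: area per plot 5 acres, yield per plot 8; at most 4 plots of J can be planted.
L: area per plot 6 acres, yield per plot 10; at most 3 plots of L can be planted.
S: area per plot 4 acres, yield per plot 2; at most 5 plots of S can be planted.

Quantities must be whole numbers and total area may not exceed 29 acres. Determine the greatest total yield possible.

This is a bounded integer knapsack.
3×H, 1×J, and 3×L: area 29 ≤ 29, yield 3·5 + 1·8 + 3·10 = 53.
4×H, 3×J, and 1×L: area 29 ≤ 29, yield 4·5 + 3·8 + 1·10 = 54.
Best is 54.

54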